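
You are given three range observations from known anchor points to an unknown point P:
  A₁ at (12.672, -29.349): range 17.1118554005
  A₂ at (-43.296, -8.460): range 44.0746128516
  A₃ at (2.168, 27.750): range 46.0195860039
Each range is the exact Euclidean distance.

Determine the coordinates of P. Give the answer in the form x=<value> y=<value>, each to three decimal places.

eq1: (x − 12.672)² + (y + 29.349)² = 17.1118554005²
eq2: (x + 43.296)² + (y + 8.460)² = 44.0746128516²
eq3: (x − 2.168)² + (y − 27.750)² = 46.0195860039²
eq3−eq1, eq3−eq2 (x²,y² cancel):
  21.008·x − 114.198·y = 2072.167362
  -90.928·x − 72.420·y = 1346.583290
det = 21.008·-72.420 − -114.198·-90.928 = -11905.195104
x = (2072.167362·-72.420 − -114.198·1346.583290) / -11905.195104 = -0.311692
y = (21.008·1346.583290 − 2072.167362·-90.928) / -11905.195104 = -18.202730

x=-0.312 y=-18.203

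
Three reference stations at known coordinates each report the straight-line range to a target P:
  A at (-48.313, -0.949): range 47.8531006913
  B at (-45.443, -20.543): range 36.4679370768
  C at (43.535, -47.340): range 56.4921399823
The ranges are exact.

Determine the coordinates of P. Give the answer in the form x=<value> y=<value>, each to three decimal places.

x=-10.188 y=-29.869

eq1: (x + 48.313)² + (y + 0.949)² = 47.8531006913²
eq2: (x + 45.443)² + (y + 20.543)² = 36.4679370768²
eq3: (x − 43.535)² + (y + 47.340)² = 56.4921399823²
eq2−eq1, eq2−eq3 (x²,y² cancel):
  -5.740·x + 39.188·y = -1112.043339
  177.956·x − 53.594·y = -212.160718
det = -5.740·-53.594 − 39.188·177.956 = -6666.110168
x = (-1112.043339·-53.594 − 39.188·-212.160718) / -6666.110168 = -10.187801
y = (-5.740·-212.160718 − -1112.043339·177.956) / -6666.110168 = -29.869381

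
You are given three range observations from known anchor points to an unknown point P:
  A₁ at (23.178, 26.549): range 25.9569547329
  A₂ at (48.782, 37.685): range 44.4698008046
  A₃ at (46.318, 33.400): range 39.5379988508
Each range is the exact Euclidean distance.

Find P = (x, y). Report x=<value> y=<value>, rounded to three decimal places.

x=24.221 y=0.613

eq1: (x − 23.178)² + (y − 26.549)² = 25.9569547329²
eq2: (x − 48.782)² + (y − 37.685)² = 44.4698008046²
eq3: (x − 46.318)² + (y − 33.400)² = 39.5379988508²
eq3−eq1, eq3−eq2 (x²,y² cancel):
  -46.280·x − 13.702·y = -1129.358185
  4.928·x + 8.570·y = 124.615795
det = -46.280·8.570 − -13.702·4.928 = -329.096144
x = (-1129.358185·8.570 − -13.702·124.615795) / -329.096144 = 24.221232
y = (-46.280·124.615795 − -1129.358185·4.928) / -329.096144 = 0.613018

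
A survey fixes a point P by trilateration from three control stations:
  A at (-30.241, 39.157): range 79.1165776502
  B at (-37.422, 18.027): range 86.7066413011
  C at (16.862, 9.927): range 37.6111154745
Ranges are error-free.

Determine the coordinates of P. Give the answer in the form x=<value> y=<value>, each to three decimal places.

x=48.393 y=30.431

eq1: (x + 30.241)² + (y − 39.157)² = 79.1165776502²
eq2: (x + 37.422)² + (y − 18.027)² = 86.7066413011²
eq3: (x − 16.862)² + (y − 9.927)² = 37.6111154745²
eq3−eq2, eq3−eq1 (x²,y² cancel):
  -108.568·x + 16.200·y = -4760.939198
  -94.206·x + 58.460·y = -2779.920495
det = -108.568·58.460 − 16.200·-94.206 = -4820.748080
x = (-4760.939198·58.460 − 16.200·-2779.920495) / -4820.748080 = 48.392861
y = (-108.568·-2779.920495 − -4760.939198·-94.206) / -4820.748080 = 30.430677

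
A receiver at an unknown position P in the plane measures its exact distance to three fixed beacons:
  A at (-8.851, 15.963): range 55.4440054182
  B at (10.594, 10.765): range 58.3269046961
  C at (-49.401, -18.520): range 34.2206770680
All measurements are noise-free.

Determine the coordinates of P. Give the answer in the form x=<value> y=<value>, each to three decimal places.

x=-21.310 y=-38.063

eq1: (x + 8.851)² + (y − 15.963)² = 55.4440054182²
eq2: (x − 10.594)² + (y − 10.765)² = 58.3269046961²
eq3: (x + 49.401)² + (y + 18.520)² = 34.2206770680²
eq2−eq3, eq2−eq1 (x²,y² cancel):
  -119.990·x − 58.570·y = 4786.304212
  -38.890·x + 10.396·y = 433.029584
det = -119.990·10.396 − -58.570·-38.890 = -3525.203340
x = (4786.304212·10.396 − -58.570·433.029584) / -3525.203340 = -21.309682
y = (-119.990·433.029584 − 4786.304212·-38.890) / -3525.203340 = -38.063095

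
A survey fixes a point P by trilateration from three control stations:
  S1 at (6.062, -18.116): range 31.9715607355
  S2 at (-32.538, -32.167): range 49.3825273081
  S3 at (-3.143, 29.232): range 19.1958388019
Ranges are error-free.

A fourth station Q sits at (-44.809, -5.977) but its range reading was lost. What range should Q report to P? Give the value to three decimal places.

eq1: (x − 6.062)² + (y + 18.116)² = 31.9715607355²
eq2: (x + 32.538)² + (y + 32.167)² = 49.3825273081²
eq3: (x + 3.143)² + (y − 29.232)² = 19.1958388019²
eq1−eq2, eq1−eq3 (x²,y² cancel):
  -77.200·x − 28.102·y = 312.046726
  -18.410·x + 94.696·y = 1153.151442
det = -77.200·94.696 − -28.102·-18.410 = -7827.889020
x = (312.046726·94.696 − -28.102·1153.151442) / -7827.889020 = -7.914706
y = (-77.200·1153.151442 − 312.046726·-18.410) / -7827.889020 = 10.638693
|P − Q| = √((-7.914706 − -44.809)² + (10.638693 − -5.977)²) = 40.463196

40.463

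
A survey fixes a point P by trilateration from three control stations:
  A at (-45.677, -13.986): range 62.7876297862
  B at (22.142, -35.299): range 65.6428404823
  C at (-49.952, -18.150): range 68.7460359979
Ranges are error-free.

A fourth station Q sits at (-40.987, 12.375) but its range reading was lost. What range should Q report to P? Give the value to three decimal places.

eq1: (x + 45.677)² + (y + 13.986)² = 62.7876297862²
eq2: (x − 22.142)² + (y + 35.299)² = 65.6428404823²
eq3: (x + 49.952)² + (y + 18.150)² = 68.7460359979²
eq2−eq1, eq2−eq3 (x²,y² cancel):
  -135.638·x + 42.626·y = 912.405012
  -144.188·x + 34.298·y = 671.302280
det = -135.638·34.298 − 42.626·-144.188 = 1494.045564
x = (912.405012·34.298 − 42.626·671.302280) / 1494.045564 = 1.792941
y = (-135.638·671.302280 − 912.405012·-144.188) / 1494.045564 = 27.110120
|P − Q| = √((1.792941 − -40.987)² + (27.110120 − 12.375)²) = 45.246515

45.247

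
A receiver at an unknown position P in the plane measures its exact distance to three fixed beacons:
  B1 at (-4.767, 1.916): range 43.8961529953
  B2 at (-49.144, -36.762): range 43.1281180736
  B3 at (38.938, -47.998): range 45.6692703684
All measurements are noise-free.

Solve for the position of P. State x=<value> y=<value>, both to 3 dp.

x=-6.329 y=-41.952

eq1: (x + 4.767)² + (y − 1.916)² = 43.8961529953²
eq2: (x + 49.144)² + (y + 36.762)² = 43.1281180736²
eq3: (x − 38.938)² + (y + 47.998)² = 45.6692703684²
eq1−eq2, eq1−eq3 (x²,y² cancel):
  -88.754·x − 77.356·y = 3807.019714
  87.410·x − 99.828·y = 3634.770495
det = -88.754·-99.828 − -77.356·87.410 = 15621.822272
x = (3807.019714·-99.828 − -77.356·3634.770495) / 15621.822272 = -6.329342
y = (-88.754·3634.770495 − 3807.019714·87.410) / 15621.822272 = -41.952341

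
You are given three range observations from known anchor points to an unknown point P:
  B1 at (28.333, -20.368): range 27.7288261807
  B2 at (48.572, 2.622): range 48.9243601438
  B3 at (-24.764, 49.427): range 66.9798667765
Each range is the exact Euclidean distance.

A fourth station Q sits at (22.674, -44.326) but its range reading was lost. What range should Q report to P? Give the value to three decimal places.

38.413

eq1: (x − 28.333)² + (y + 20.368)² = 27.7288261807²
eq2: (x − 48.572)² + (y − 2.622)² = 48.9243601438²
eq3: (x + 24.764)² + (y − 49.427)² = 66.9798667765²
eq1−eq3, eq1−eq2 (x²,y² cancel):
  -106.194·x + 139.590·y = -1878.745040
  40.478·x + 45.980·y = -476.205459
det = -106.194·45.980 − 139.590·40.478 = -10533.124140
x = (-1878.745040·45.980 − 139.590·-476.205459) / -10533.124140 = 1.890339
y = (-106.194·-476.205459 − -1878.745040·40.478) / -10533.124140 = -12.020935
|P − Q| = √((1.890339 − 22.674)² + (-12.020935 − -44.326)²) = 38.413250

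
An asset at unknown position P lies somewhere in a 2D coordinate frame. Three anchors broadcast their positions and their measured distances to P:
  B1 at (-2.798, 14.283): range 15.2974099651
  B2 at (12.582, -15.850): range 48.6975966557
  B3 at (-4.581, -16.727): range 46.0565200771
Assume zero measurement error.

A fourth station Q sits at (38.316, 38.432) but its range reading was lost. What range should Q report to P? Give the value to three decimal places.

44.872

eq1: (x + 2.798)² + (y − 14.283)² = 15.2974099651²
eq2: (x − 12.582)² + (y + 15.850)² = 48.6975966557²
eq3: (x + 4.581)² + (y + 16.727)² = 46.0565200771²
eq1−eq3, eq1−eq2 (x²,y² cancel):
  -3.566·x − 62.020·y = -1798.247093
  30.760·x − 60.266·y = -1939.748837
det = -3.566·-60.266 − -62.020·30.760 = 2122.643756
x = (-1798.247093·-60.266 − -62.020·-1939.748837) / 2122.643756 = -5.620380
y = (-3.566·-1939.748837 − -1798.247093·30.760) / 2122.643756 = 29.317790
|P − Q| = √((-5.620380 − 38.316)² + (29.317790 − 38.432)²) = 44.871754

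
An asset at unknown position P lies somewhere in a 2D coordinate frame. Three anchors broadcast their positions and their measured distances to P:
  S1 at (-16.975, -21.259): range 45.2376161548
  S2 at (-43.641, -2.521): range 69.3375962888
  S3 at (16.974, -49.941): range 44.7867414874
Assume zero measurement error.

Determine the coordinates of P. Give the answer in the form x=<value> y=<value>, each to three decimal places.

eq1: (x + 16.975)² + (y + 21.259)² = 45.2376161548²
eq2: (x + 43.641)² + (y + 2.521)² = 69.3375962888²
eq3: (x − 16.974)² + (y + 49.941)² = 44.7867414874²
eq2−eq3, eq2−eq1 (x²,y² cancel):
  121.230·x − 94.840·y = 3673.177881
  53.332·x − 37.476·y = 1590.463728
det = 121.230·-37.476 − -94.840·53.332 = 514.791400
x = (3673.177881·-37.476 − -94.840·1590.463728) / 514.791400 = 25.609530
y = (121.230·1590.463728 − 3673.177881·53.332) / 514.791400 = -5.994671

x=25.610 y=-5.995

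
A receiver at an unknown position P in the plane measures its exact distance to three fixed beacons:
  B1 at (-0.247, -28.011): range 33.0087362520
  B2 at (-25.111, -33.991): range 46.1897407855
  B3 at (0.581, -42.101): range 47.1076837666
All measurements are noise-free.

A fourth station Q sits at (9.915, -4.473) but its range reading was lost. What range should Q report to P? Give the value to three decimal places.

eq1: (x + 0.247)² + (y + 28.011)² = 33.0087362520²
eq2: (x + 25.111)² + (y + 33.991)² = 46.1897407855²
eq3: (x − 0.581)² + (y + 42.101)² = 47.1076837666²
eq1−eq2, eq1−eq3 (x²,y² cancel):
  -49.728·x − 11.960·y = -42.642213
  1.656·x − 28.180·y = -141.402569
det = -49.728·-28.180 − -11.960·1.656 = 1421.140800
x = (-42.642213·-28.180 − -11.960·-141.402569) / 1421.140800 = -0.344454
y = (-49.728·-141.402569 − -42.642213·1.656) / 1421.140800 = 4.997592
|P − Q| = √((-0.344454 − 9.915)² + (4.997592 − -4.473)²) = 13.962396

13.962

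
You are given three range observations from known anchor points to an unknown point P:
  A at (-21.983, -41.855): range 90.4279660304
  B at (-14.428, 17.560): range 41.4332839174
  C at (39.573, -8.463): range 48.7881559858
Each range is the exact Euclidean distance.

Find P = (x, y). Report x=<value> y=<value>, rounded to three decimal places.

x=22.112 y=37.093

eq1: (x + 21.983)² + (y + 41.855)² = 90.4279660304²
eq2: (x + 14.428)² + (y − 17.560)² = 41.4332839174²
eq3: (x − 39.573)² + (y + 8.463)² = 48.7881559858²
eq2−eq3, eq2−eq1 (x²,y² cancel):
  108.002·x − 52.046·y = 457.556766
  -15.110·x − 118.830·y = -4741.927494
det = 108.002·-118.830 − -52.046·-15.110 = -13620.292720
x = (457.556766·-118.830 − -52.046·-4741.927494) / -13620.292720 = 22.111847
y = (108.002·-4741.927494 − 457.556766·-15.110) / -13620.292720 = 37.093474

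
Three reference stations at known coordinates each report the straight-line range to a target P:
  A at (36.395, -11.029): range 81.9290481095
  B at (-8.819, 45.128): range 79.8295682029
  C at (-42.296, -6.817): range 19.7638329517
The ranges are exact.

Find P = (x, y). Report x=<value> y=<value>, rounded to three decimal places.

x=-44.060 y=-26.502

eq1: (x − 36.395)² + (y + 11.029)² = 81.9290481095²
eq2: (x + 8.819)² + (y − 45.128)² = 79.8295682029²
eq3: (x + 42.296)² + (y + 6.817)² = 19.7638329517²
eq2−eq1, eq2−eq3 (x²,y² cancel):
  90.428·x − 112.314·y = -1007.685244
  -66.954·x − 103.890·y = 5703.262827
det = 90.428·-103.890 − -112.314·-66.954 = -16914.436476
x = (-1007.685244·-103.890 − -112.314·5703.262827) / -16914.436476 = -44.059681
y = (90.428·5703.262827 − -1007.685244·-66.954) / -16914.436476 = -26.501982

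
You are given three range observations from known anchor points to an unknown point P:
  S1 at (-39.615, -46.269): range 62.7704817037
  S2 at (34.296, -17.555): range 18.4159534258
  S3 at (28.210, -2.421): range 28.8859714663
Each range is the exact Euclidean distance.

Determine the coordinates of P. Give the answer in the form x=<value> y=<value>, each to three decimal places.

eq1: (x + 39.615)² + (y + 46.269)² = 62.7704817037²
eq2: (x − 34.296)² + (y + 17.555)² = 18.4159534258²
eq3: (x − 28.210)² + (y + 2.421)² = 28.8859714663²
eq2−eq1, eq2−eq3 (x²,y² cancel):
  -147.822·x − 57.428·y = -1375.211088
  -12.172·x + 30.268·y = -1177.980307
det = -147.822·30.268 − -57.428·-12.172 = -5173.289912
x = (-1375.211088·30.268 − -57.428·-1177.980307) / -5173.289912 = 21.122718
y = (-147.822·-1177.980307 − -1375.211088·-12.172) / -5173.289912 = -30.424032

x=21.123 y=-30.424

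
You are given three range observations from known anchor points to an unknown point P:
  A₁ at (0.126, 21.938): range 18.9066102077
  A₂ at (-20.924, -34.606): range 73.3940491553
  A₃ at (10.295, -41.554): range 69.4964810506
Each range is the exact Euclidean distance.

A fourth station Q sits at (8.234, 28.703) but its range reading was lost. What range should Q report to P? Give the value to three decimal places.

eq1: (x − 0.126)² + (y − 21.938)² = 18.9066102077²
eq2: (x + 20.924)² + (y + 34.606)² = 73.3940491553²
eq3: (x − 10.295)² + (y + 41.554)² = 69.4964810506²
eq2−eq3, eq2−eq1 (x²,y² cancel):
  62.438·x − 13.896·y = 754.258502
  42.100·x + 113.088·y = 3875.129250
det = 62.438·113.088 − -13.896·42.100 = 7646.010144
x = (754.258502·113.088 − -13.896·3875.129250) / 7646.010144 = 18.198561
y = (62.438·3875.129250 − 754.258502·42.100) / 7646.010144 = 27.491598
|P − Q| = √((18.198561 − 8.234)² + (27.491598 − 28.703)²) = 10.037927

10.038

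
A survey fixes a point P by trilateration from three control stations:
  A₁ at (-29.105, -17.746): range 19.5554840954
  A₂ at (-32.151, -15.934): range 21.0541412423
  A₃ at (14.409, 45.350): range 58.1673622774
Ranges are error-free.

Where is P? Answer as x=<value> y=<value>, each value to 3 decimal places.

x=-13.878 y=-5.476

eq1: (x + 29.105)² + (y + 17.746)² = 19.5554840954²
eq2: (x + 32.151)² + (y + 15.934)² = 21.0541412423²
eq3: (x − 14.409)² + (y − 45.350)² = 58.1673622774²
eq3−eq2, eq3−eq1 (x²,y² cancel):
  -93.120·x − 122.568·y = 1963.502547
  -87.028·x − 126.192·y = 1898.804836
det = -93.120·-126.192 − -122.568·-87.028 = 1084.151136
x = (1963.502547·-126.192 − -122.568·1898.804836) / 1084.151136 = -13.877772
y = (-93.120·1898.804836 − 1963.502547·-87.028) / 1084.151136 = -5.476180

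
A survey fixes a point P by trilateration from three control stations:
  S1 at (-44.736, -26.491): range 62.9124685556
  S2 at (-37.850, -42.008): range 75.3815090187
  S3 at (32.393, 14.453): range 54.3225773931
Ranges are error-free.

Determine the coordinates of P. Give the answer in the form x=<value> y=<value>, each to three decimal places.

eq1: (x + 44.736)² + (y + 26.491)² = 62.9124685556²
eq2: (x + 37.850)² + (y + 42.008)² = 75.3815090187²
eq3: (x − 32.393)² + (y − 14.453)² = 54.3225773931²
eq3−eq2, eq3−eq1 (x²,y² cancel):
  -140.486·x − 112.922·y = -792.330581
  -154.258·x − 81.888·y = 437.850834
det = -140.486·-81.888 − -112.922·-154.258 = -5915.004308
x = (-792.330581·-81.888 − -112.922·437.850834) / -5915.004308 = -19.328026
y = (-140.486·437.850834 − -792.330581·-154.258) / -5915.004308 = 31.062571

x=-19.328 y=31.063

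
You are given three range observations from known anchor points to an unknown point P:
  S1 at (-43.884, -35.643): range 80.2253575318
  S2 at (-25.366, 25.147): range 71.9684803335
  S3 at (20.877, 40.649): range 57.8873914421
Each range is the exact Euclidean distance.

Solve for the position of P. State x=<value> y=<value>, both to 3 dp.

eq1: (x + 43.884)² + (y + 35.643)² = 80.2253575318²
eq2: (x + 25.366)² + (y − 25.147)² = 71.9684803335²
eq3: (x − 20.877)² + (y − 40.649)² = 57.8873914421²
eq2−eq3, eq2−eq1 (x²,y² cancel):
  92.486·x + 31.004·y = 2640.896839
  -37.036·x − 121.580·y = 663.777510
det = 92.486·-121.580 − 31.004·-37.036 = -10096.183736
x = (2640.896839·-121.580 − 31.004·663.777510) / -10096.183736 = 33.840509
y = (92.486·663.777510 − 2640.896839·-37.036) / -10096.183736 = -15.768174

x=33.841 y=-15.768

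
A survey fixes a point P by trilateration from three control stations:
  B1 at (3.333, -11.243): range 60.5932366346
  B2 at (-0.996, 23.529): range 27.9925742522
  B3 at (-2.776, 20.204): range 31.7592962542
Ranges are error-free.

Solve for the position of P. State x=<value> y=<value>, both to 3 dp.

x=10.877 y=48.879

eq1: (x − 3.333)² + (y + 11.243)² = 60.5932366346²
eq2: (x + 0.996)² + (y − 23.529)² = 27.9925742522²
eq3: (x + 2.776)² + (y − 20.204)² = 31.7592962542²
eq2−eq1, eq2−eq3 (x²,y² cancel):
  8.658·x − 69.544·y = -3305.048032
  -3.560·x − 6.650·y = -363.766750
det = 8.658·-6.650 − -69.544·-3.560 = -305.152340
x = (-3305.048032·-6.650 − -69.544·-363.766750) / -305.152340 = 10.877274
y = (8.658·-363.766750 − -3305.048032·-3.560) / -305.152340 = 48.878745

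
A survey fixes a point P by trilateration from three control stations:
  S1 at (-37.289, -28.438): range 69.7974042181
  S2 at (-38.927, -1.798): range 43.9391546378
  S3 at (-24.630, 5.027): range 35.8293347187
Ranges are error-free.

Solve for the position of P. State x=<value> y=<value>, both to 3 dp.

x=-27.820 y=40.714

eq1: (x + 37.289)² + (y + 28.438)² = 69.7974042181²
eq2: (x + 38.927)² + (y + 1.798)² = 43.9391546378²
eq3: (x + 24.630)² + (y − 5.027)² = 35.8293347187²
eq1−eq2, eq1−eq3 (x²,y² cancel):
  -3.276·x + 53.280·y = 2260.383093
  25.318·x + 66.930·y = 2020.654673
det = -3.276·66.930 − 53.280·25.318 = -1568.205720
x = (2260.383093·66.930 − 53.280·2020.654673) / -1568.205720 = -27.819666
y = (-3.276·2020.654673 − 2260.383093·25.318) / -1568.205720 = 40.714074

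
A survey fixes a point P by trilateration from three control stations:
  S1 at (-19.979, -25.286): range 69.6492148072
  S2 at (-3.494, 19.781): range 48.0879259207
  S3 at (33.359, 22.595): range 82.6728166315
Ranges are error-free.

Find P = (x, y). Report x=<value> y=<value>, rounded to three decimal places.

eq1: (x + 19.979)² + (y + 25.286)² = 69.6492148072²
eq2: (x + 3.494)² + (y − 19.781)² = 48.0879259207²
eq3: (x − 33.359)² + (y − 22.595)² = 82.6728166315²
eq2−eq3, eq2−eq1 (x²,y² cancel):
  73.706·x + 5.628·y = -3302.485081
  -32.970·x − 90.134·y = -1903.518264
det = 73.706·-90.134 − 5.628·-32.970 = -6457.861444
x = (-3302.485081·-90.134 − 5.628·-1903.518264) / -6457.861444 = -47.752525
y = (73.706·-1903.518264 − -3302.485081·-32.970) / -6457.861444 = 38.586094

x=-47.753 y=38.586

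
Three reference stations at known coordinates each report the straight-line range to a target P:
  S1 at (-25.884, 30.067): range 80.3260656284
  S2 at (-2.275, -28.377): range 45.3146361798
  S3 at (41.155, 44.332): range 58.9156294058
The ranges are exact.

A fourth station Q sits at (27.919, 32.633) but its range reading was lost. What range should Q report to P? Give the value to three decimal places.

eq1: (x + 25.884)² + (y − 30.067)² = 80.3260656284²
eq2: (x + 2.275)² + (y + 28.377)² = 45.3146361798²
eq3: (x − 41.155)² + (y − 44.332)² = 58.9156294058²
eq2−eq3, eq2−eq1 (x²,y² cancel):
  86.860·x + 145.418·y = 1430.995359
  -47.218·x + 116.888·y = -3635.284376
det = 86.860·116.888 − 145.418·-47.218 = 17019.238804
x = (1430.995359·116.888 − 145.418·-3635.284376) / 17019.238804 = 40.889136
y = (86.860·-3635.284376 − 1430.995359·-47.218) / 17019.238804 = -14.583030
|P − Q| = √((40.889136 − 27.919)² + (-14.583030 − 32.633)²) = 48.965068

48.965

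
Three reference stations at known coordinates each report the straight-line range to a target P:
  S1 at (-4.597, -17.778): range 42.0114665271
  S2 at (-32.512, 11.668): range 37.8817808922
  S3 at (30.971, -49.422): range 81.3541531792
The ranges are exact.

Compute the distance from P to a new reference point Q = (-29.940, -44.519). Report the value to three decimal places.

26.448

eq1: (x + 4.597)² + (y + 17.778)² = 42.0114665271²
eq2: (x + 32.512)² + (y − 11.668)² = 37.8817808922²
eq3: (x − 30.971)² + (y + 49.422)² = 81.3541531792²
eq2−eq1, eq2−eq3 (x²,y² cancel):
  55.830·x − 58.892·y = -1185.916671
  126.966·x − 122.180·y = -2974.904359
det = 55.830·-122.180 − -58.892·126.966 = 655.972272
x = (-1185.916671·-122.180 − -58.892·-2974.904359) / 655.972272 = -46.195197
y = (55.830·-2974.904359 − -1185.916671·126.966) / 655.972272 = -23.656205
|P − Q| = √((-46.195197 − -29.940)² + (-23.656205 − -44.519)²) = 26.447829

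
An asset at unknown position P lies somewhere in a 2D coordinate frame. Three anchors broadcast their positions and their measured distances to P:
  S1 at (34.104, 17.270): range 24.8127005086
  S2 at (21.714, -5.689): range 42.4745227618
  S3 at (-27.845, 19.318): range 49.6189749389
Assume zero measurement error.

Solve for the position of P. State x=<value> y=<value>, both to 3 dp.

eq1: (x − 34.104)² + (y − 17.270)² = 24.8127005086²
eq2: (x − 21.714)² + (y + 5.689)² = 42.4745227618²
eq3: (x + 27.845)² + (y − 19.318)² = 49.6189749389²
eq3−eq1, eq3−eq2 (x²,y² cancel):
  123.898·x − 4.096·y = 2159.179134
  99.118·x − 50.014·y = 13.290958
det = 123.898·-50.014 − -4.096·99.118 = -5790.647244
x = (2159.179134·-50.014 − -4.096·13.290958) / -5790.647244 = 18.639496
y = (123.898·13.290958 − 2159.179134·99.118) / -5790.647244 = 36.674103

x=18.639 y=36.674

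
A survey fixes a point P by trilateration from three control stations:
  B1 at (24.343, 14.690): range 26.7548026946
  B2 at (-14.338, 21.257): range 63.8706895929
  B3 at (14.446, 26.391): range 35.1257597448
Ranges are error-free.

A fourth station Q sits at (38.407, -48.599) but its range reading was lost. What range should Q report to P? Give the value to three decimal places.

eq1: (x − 24.343)² + (y − 14.690)² = 26.7548026946²
eq2: (x + 14.338)² + (y − 21.257)² = 63.8706895929²
eq3: (x − 14.446)² + (y − 26.391)² = 35.1257597448²
eq3−eq2, eq3−eq1 (x²,y² cancel):
  -57.568·x − 10.268·y = -3093.379495
  19.794·x − 23.402·y = 421.205482
det = -57.568·-23.402 − -10.268·19.794 = 1550.451128
x = (-3093.379495·-23.402 − -10.268·421.205482) / 1550.451128 = 49.479925
y = (-57.568·421.205482 − -3093.379495·19.794) / 1550.451128 = 23.852668
|P − Q| = √((49.479925 − 38.407)² + (23.852668 − -48.599)²) = 73.292932

73.293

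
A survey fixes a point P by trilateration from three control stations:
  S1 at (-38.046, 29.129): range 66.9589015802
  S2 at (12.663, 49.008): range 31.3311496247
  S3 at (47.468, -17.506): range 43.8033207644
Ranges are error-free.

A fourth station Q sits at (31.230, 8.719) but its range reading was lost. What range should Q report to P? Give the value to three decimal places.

eq1: (x + 38.046)² + (y − 29.129)² = 66.9589015802²
eq2: (x − 12.663)² + (y − 49.008)² = 31.3311496247²
eq3: (x − 47.468)² + (y + 17.506)² = 43.8033207644²
eq1−eq2, eq1−eq3 (x²,y² cancel):
  101.418·x + 39.758·y = 3767.992440
  171.028·x − 93.270·y = 2828.437894
det = 101.418·-93.270 − 39.758·171.028 = -16258.988084
x = (3767.992440·-93.270 − 39.758·2828.437894) / -16258.988084 = 28.531523
y = (101.418·2828.437894 − 3767.992440·171.028) / -16258.988084 = 21.992617
|P − Q| = √((28.531523 − 31.230)² + (21.992617 − 8.719)²) = 13.545135

13.545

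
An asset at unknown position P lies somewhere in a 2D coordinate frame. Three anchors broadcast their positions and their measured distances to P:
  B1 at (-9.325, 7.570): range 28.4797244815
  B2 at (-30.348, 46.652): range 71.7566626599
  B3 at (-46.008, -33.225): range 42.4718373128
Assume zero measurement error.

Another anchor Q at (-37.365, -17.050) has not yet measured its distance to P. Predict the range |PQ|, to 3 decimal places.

eq1: (x + 9.325)² + (y − 7.570)² = 28.4797244815²
eq2: (x + 30.348)² + (y − 46.652)² = 71.7566626599²
eq3: (x + 46.008)² + (y + 33.225)² = 42.4718373128²
eq2−eq3, eq2−eq1 (x²,y² cancel):
  -31.320·x − 159.754·y = 3468.388152
  42.046·x − 78.164·y = 1384.774247
det = -31.320·-78.164 − -159.754·42.046 = 9165.113164
x = (3468.388152·-78.164 − -159.754·1384.774247) / 9165.113164 = -5.442362
y = (-31.320·1384.774247 − 3468.388152·42.046) / 9165.113164 = -20.643823
|P − Q| = √((-5.442362 − -37.365)² + (-20.643823 − -17.050)²) = 32.124296

32.124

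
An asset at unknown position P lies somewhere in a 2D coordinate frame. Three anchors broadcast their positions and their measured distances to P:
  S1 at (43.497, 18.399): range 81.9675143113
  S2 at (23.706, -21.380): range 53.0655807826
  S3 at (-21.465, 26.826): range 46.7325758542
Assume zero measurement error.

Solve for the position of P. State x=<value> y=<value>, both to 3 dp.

x=-29.317 y=-19.242

eq1: (x − 43.497)² + (y − 18.399)² = 81.9675143113²
eq2: (x − 23.706)² + (y + 21.380)² = 53.0655807826²
eq3: (x + 21.465)² + (y − 26.826)² = 46.7325758542²
eq1−eq3, eq1−eq2 (x²,y² cancel):
  -129.924·x + 16.854·y = 3484.608047
  -39.582·x − 79.558·y = 2691.284165
det = -129.924·-79.558 − 16.854·-39.582 = 11003.608620
x = (3484.608047·-79.558 − 16.854·2691.284165) / 11003.608620 = -29.316505
y = (-129.924·2691.284165 − 3484.608047·-39.582) / 11003.608620 = -19.242292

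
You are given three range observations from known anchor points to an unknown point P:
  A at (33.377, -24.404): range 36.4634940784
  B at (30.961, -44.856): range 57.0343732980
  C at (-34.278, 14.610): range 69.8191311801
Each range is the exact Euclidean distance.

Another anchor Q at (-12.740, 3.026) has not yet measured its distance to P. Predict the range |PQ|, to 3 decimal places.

49.060

eq1: (x − 33.377)² + (y + 24.404)² = 36.4634940784²
eq2: (x − 30.961)² + (y + 44.856)² = 57.0343732980²
eq3: (x + 34.278)² + (y − 14.610)² = 69.8191311801²
eq3−eq1, eq3−eq2 (x²,y² cancel):
  135.310·x − 78.028·y = 3866.270639
  130.478·x − 118.932·y = 3204.002214
det = 135.310·-118.932 − -78.028·130.478 = -5911.751536
x = (3866.270639·-118.932 − -78.028·3204.002214) / -5911.751536 = 35.492259
y = (135.310·3204.002214 − 3866.270639·130.478) / -5911.751536 = 11.998089
|P − Q| = √((35.492259 − -12.740)² + (11.998089 − 3.026)²) = 49.059649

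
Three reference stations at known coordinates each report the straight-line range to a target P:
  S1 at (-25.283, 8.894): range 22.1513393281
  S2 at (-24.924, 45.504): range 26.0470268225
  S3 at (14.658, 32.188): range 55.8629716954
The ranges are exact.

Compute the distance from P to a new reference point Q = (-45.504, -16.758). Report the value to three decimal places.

eq1: (x + 25.283)² + (y − 8.894)² = 22.1513393281²
eq2: (x + 24.924)² + (y − 45.504)² = 26.0470268225²
eq3: (x − 14.658)² + (y − 32.188)² = 55.8629716954²
eq3−eq1, eq3−eq2 (x²,y² cancel):
  -79.882·x − 46.588·y = 2097.398790
  -79.164·x + 26.632·y = 3883.119484
det = -79.882·26.632 − -46.588·-79.164 = -5815.509856
x = (2097.398790·26.632 − -46.588·3883.119484) / -5815.509856 = -40.712629
y = (-79.882·3883.119484 − 2097.398790·-79.164) / -5815.509856 = 24.787659
|P − Q| = √((-40.712629 − -45.504)² + (24.787659 − -16.758)²) = 41.821035

41.821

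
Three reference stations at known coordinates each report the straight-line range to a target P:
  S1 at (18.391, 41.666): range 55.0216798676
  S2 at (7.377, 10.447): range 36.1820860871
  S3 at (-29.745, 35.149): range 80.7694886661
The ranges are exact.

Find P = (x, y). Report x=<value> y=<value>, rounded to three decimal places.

x=37.199 y=-10.041

eq1: (x − 18.391)² + (y − 41.666)² = 55.0216798676²
eq2: (x − 7.377)² + (y − 10.447)² = 36.1820860871²
eq3: (x + 29.745)² + (y − 35.149)² = 80.7694886661²
eq3−eq1, eq3−eq2 (x²,y² cancel):
  96.272·x + 13.034·y = 3450.392255
  74.244·x − 49.404·y = 3257.909658
det = 96.272·-49.404 − 13.034·74.244 = -5723.918184
x = (3450.392255·-49.404 − 13.034·3257.909658) / -5723.918184 = 37.199479
y = (96.272·3257.909658 − 3450.392255·74.244) / -5723.918184 = -10.041121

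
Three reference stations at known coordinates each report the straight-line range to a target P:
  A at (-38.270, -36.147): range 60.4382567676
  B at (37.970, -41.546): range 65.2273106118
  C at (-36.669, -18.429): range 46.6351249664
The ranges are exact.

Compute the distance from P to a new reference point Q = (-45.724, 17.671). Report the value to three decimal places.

eq1: (x + 38.270)² + (y + 36.147)² = 60.4382567676²
eq2: (x − 37.970)² + (y + 41.546)² = 65.2273106118²
eq3: (x + 36.669)² + (y + 18.429)² = 46.6351249664²
eq2−eq1, eq2−eq3 (x²,y² cancel):
  -152.480·x + 10.798·y = 205.226662
  -149.278·x + 46.234·y = 596.219755
det = -152.480·46.234 − 10.798·-149.278 = -5437.856476
x = (205.226662·46.234 − 10.798·596.219755) / -5437.856476 = -0.560969
y = (-152.480·596.219755 − 205.226662·-149.278) / -5437.856476 = 11.084471
|P − Q| = √((-0.560969 − -45.724)² + (11.084471 − 17.671)²) = 45.640790

45.641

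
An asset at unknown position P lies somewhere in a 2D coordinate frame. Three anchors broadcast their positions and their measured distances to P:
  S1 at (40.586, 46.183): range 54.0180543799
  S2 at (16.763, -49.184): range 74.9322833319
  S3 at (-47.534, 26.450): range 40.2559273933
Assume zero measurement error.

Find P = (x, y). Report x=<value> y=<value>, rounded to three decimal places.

x=-7.560 y=21.691

eq1: (x − 40.586)² + (y − 46.183)² = 54.0180543799²
eq2: (x − 16.763)² + (y + 49.184)² = 74.9322833319²
eq3: (x + 47.534)² + (y − 26.450)² = 40.2559273933²
eq3−eq1, eq3−eq2 (x²,y² cancel):
  176.240·x + 39.466·y = -476.401280
  128.594·x − 151.268·y = -4253.327026
det = 176.240·-151.268 − 39.466·128.594 = -31734.563124
x = (-476.401280·-151.268 − 39.466·-4253.327026) / -31734.563124 = -7.560403
y = (176.240·-4253.327026 − -476.401280·128.594) / -31734.563124 = 21.690672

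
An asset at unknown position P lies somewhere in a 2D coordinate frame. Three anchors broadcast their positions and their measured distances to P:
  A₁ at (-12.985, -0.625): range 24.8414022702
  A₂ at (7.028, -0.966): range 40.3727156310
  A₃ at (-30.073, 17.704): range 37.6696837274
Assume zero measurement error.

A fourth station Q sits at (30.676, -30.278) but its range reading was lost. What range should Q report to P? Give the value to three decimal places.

eq1: (x + 12.985)² + (y + 0.625)² = 24.8414022702²
eq2: (x − 7.028)² + (y + 0.966)² = 40.3727156310²
eq3: (x + 30.073)² + (y − 17.704)² = 37.6696837274²
eq1−eq2, eq1−eq3 (x²,y² cancel):
  40.026·x − 0.682·y = -1131.535811
  -34.176·x + 36.658·y = 246.906290
det = 40.026·36.658 − -0.682·-34.176 = 1443.965076
x = (-1131.535811·36.658 − -0.682·246.906290) / 1443.965076 = -28.609729
y = (40.026·246.906290 − -1131.535811·-34.176) / 1443.965076 = -19.937253
|P − Q| = √((-28.609729 − 30.676)² + (-19.937253 − -30.278)²) = 60.180800

60.181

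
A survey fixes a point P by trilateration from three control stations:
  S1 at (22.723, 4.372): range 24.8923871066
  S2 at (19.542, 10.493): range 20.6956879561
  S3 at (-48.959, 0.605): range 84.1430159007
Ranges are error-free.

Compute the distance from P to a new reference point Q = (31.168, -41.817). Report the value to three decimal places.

69.803

eq1: (x − 22.723)² + (y − 4.372)² = 24.8923871066²
eq2: (x − 19.542)² + (y − 10.493)² = 20.6956879561²
eq3: (x + 48.959)² + (y − 0.605)² = 84.1430159007²
eq2−eq3, eq2−eq1 (x²,y² cancel):
  -137.002·x − 19.776·y = -4746.378732
  6.362·x − 12.242·y = -147.863136
det = -137.002·-12.242 − -19.776·6.362 = 1802.993396
x = (-4746.378732·-12.242 − -19.776·-147.863136) / 1802.993396 = 30.605230
y = (-137.002·-147.863136 − -4746.378732·6.362) / 1802.993396 = 27.983467
|P − Q| = √((30.605230 − 31.168)² + (27.983467 − -41.817)²) = 69.802736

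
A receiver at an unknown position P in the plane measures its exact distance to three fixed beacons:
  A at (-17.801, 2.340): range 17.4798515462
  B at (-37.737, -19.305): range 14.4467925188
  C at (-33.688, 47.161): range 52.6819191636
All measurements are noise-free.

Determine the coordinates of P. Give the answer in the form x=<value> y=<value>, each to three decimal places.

eq1: (x + 17.801)² + (y − 2.340)² = 17.4798515462²
eq2: (x + 37.737)² + (y + 19.305)² = 14.4467925188²
eq3: (x + 33.688)² + (y − 47.161)² = 52.6819191636²
eq3−eq2, eq3−eq1 (x²,y² cancel):
  -8.098·x − 132.932·y = 1004.397722
  31.774·x − 89.642·y = -566.850667
det = -8.098·-89.642 − -132.932·31.774 = 4949.702284
x = (1004.397722·-89.642 − -132.932·-566.850667) / 4949.702284 = -33.413891
y = (-8.098·-566.850667 − 1004.397722·31.774) / 4949.702284 = -5.520206

x=-33.414 y=-5.520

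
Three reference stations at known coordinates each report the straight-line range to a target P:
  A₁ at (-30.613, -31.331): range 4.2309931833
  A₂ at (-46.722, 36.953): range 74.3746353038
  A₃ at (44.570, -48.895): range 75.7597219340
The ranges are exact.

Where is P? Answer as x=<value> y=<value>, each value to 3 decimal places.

x=-29.999 y=-35.517

eq1: (x + 30.613)² + (y + 31.331)² = 4.2309931833²
eq2: (x + 46.722)² + (y − 36.953)² = 74.3746353038²
eq3: (x − 44.570)² + (y + 48.895)² = 75.7597219340²
eq1−eq3, eq1−eq2 (x²,y² cancel):
  150.366·x − 35.128·y = -3263.215569
  -32.218·x + 136.568·y = -3884.002910
det = 150.366·136.568 − -35.128·-32.218 = 19403.429984
x = (-3263.215569·136.568 − -35.128·-3884.002910) / 19403.429984 = -29.999236
y = (150.366·-3884.002910 − -3263.215569·-32.218) / 19403.429984 = -35.517239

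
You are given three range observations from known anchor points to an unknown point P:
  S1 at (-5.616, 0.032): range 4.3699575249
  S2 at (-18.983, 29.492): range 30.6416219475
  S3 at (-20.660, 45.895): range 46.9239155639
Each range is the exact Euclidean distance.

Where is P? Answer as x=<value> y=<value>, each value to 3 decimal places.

eq1: (x + 5.616)² + (y − 0.032)² = 4.3699575249²
eq2: (x + 18.983)² + (y − 29.492)² = 30.6416219475²
eq3: (x + 20.660)² + (y − 45.895)² = 46.9239155639²
eq3−eq2, eq3−eq1 (x²,y² cancel):
  3.354·x − 32.806·y = -40.109416
  30.088·x − 91.726·y = -318.888822
det = 3.354·-91.726 − -32.806·30.088 = 679.417924
x = (-40.109416·-91.726 − -32.806·-318.888822) / 679.417924 = -9.982649
y = (3.354·-318.888822 − -40.109416·30.088) / 679.417924 = 0.202024

x=-9.983 y=0.202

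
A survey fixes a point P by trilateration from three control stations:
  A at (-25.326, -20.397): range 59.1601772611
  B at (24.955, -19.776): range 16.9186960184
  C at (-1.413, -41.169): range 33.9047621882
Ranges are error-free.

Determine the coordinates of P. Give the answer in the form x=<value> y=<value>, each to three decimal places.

eq1: (x + 25.326)² + (y + 20.397)² = 59.1601772611²
eq2: (x − 24.955)² + (y + 19.776)² = 16.9186960184²
eq3: (x + 1.413)² + (y + 41.169)² = 33.9047621882²
eq2−eq1, eq2−eq3 (x²,y² cancel):
  -100.562·x − 1.242·y = -3170.082615
  -52.736·x − 42.786·y = -180.249695
det = -100.562·-42.786 − -1.242·-52.736 = 4237.147620
x = (-3170.082615·-42.786 − -1.242·-180.249695) / 4237.147620 = 31.958123
y = (-100.562·-180.249695 − -3170.082615·-52.736) / 4237.147620 = -35.177251

x=31.958 y=-35.177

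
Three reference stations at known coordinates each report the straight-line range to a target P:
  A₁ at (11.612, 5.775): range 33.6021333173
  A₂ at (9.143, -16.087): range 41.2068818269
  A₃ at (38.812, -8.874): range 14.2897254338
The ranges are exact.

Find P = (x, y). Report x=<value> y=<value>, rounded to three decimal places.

x=45.163 y=3.927

eq1: (x − 11.612)² + (y − 5.775)² = 33.6021333173²
eq2: (x − 9.143)² + (y + 16.087)² = 41.2068818269²
eq3: (x − 38.812)² + (y + 8.874)² = 14.2897254338²
eq3−eq1, eq3−eq2 (x²,y² cancel):
  -54.400·x + 29.298·y = -2341.837161
  -59.338·x − 14.426·y = -2736.544059
det = -54.400·-14.426 − 29.298·-59.338 = 2523.259124
x = (-2341.837161·-14.426 − 29.298·-2736.544059) / 2523.259124 = 45.163261
y = (-54.400·-2736.544059 − -2341.837161·-59.338) / 2523.259124 = 3.926693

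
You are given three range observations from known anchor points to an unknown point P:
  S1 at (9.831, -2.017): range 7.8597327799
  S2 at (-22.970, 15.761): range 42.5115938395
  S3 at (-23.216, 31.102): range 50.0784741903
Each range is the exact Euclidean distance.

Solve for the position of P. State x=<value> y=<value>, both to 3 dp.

eq1: (x − 9.831)² + (y + 2.017)² = 7.8597327799²
eq2: (x + 22.970)² + (y − 15.761)² = 42.5115938395²
eq3: (x + 23.216)² + (y − 31.102)² = 50.0784741903²
eq3−eq2, eq3−eq1 (x²,y² cancel):
  0.492·x − 30.682·y = -29.669073
  66.094·x − 66.238·y = 1040.477968
det = 0.492·-66.238 − -30.682·66.094 = 1995.307012
x = (-29.669073·-66.238 − -30.682·1040.477968) / 1995.307012 = 16.984436
y = (0.492·1040.477968 − -29.669073·66.094) / 1995.307012 = 1.239340

x=16.984 y=1.239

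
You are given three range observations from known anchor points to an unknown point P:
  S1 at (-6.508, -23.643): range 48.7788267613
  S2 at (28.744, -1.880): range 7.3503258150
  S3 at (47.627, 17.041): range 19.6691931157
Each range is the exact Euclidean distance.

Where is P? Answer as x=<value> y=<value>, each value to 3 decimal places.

x=35.023 y=1.940

eq1: (x + 6.508)² + (y + 23.643)² = 48.7788267613²
eq2: (x − 28.744)² + (y + 1.880)² = 7.3503258150²
eq3: (x − 47.627)² + (y − 17.041)² = 19.6691931157²
eq3−eq1, eq3−eq2 (x²,y² cancel):
  -108.270·x − 81.368·y = -3949.878079
  -37.766·x − 37.842·y = -1396.125006
det = -108.270·-37.842 − -81.368·-37.766 = 1024.209452
x = (-3949.878079·-37.842 − -81.368·-1396.125006) / 1024.209452 = 35.023487
y = (-108.270·-1396.125006 − -3949.878079·-37.766) / 1024.209452 = 1.940383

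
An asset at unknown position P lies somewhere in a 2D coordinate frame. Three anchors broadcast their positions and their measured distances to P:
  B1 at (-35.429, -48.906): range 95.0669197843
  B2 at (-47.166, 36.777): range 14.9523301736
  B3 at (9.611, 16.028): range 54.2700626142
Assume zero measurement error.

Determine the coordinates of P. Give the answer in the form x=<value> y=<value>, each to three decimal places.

x=-35.525 y=46.161

eq1: (x + 35.429)² + (y + 48.906)² = 95.0669197843²
eq2: (x + 47.166)² + (y − 36.777)² = 14.9523301736²
eq3: (x − 9.611)² + (y − 16.028)² = 54.2700626142²
eq1−eq2, eq1−eq3 (x²,y² cancel):
  -23.474·x + 171.366·y = 8744.315468
  90.080·x + 129.868·y = 2794.736769
det = -23.474·129.868 − 171.366·90.080 = -18485.170712
x = (8744.315468·129.868 − 171.366·2794.736769) / -18485.170712 = -35.524903
y = (-23.474·2794.736769 − 8744.315468·90.080) / -18485.170712 = 46.160871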